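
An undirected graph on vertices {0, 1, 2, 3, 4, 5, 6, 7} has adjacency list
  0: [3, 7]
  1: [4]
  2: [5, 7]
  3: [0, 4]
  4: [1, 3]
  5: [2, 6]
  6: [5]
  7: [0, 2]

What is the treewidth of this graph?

A width-1 tree decomposition is:
Bags: B1 = {1, 4}  B2 = {3, 4}  B3 = {0, 3}  B4 = {0, 7}  B5 = {2, 7}  B6 = {2, 5}  B7 = {5, 6}
Tree: B1–B2, B2–B3, B3–B4, B4–B5, B5–B6, B6–B7
The largest bag has 2 vertices, giving width 1; this decomposition certifies tw(G) ≤ 1. Any graph with an edge has treewidth ≥ 1, and G has the edge 1–4. The upper and lower bounds meet at 1, so that is the treewidth.

1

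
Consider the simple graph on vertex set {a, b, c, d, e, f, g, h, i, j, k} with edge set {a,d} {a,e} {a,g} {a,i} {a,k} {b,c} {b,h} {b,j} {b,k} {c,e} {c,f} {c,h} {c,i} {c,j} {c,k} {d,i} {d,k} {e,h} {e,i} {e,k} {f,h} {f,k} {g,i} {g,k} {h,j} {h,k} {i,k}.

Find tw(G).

3

A width-3 tree decomposition is:
Bags: B1 = {b, c, h, k}  B2 = {c, e, h, k}  B3 = {b, c, h, j}  B4 = {c, e, i, k}  B5 = {a, e, i, k}  B6 = {a, d, i, k}  B7 = {c, f, h, k}  B8 = {a, g, i, k}
Tree: B1–B2, B1–B3, B2–B4, B4–B5, B5–B6, B2–B7, B5–B8
Every bag has size at most 4, so the width is 4 − 1 = 3 and tw(G) ≤ 3. On the other hand G contains the 4-clique {b, c, h, j}. A clique must lie in a single bag of any decomposition, so no decomposition can have width below 3. Hence tw(G) = 3 exactly.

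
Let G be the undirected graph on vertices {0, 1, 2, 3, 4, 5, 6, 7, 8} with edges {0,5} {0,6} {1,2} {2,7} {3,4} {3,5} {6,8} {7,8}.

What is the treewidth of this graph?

A width-1 tree decomposition is:
Bags: B1 = {3, 4}  B2 = {3, 5}  B3 = {0, 5}  B4 = {0, 6}  B5 = {6, 8}  B6 = {7, 8}  B7 = {2, 7}  B8 = {1, 2}
Tree: B1–B2, B2–B3, B3–B4, B4–B5, B5–B6, B6–B7, B7–B8
Every bag has size at most 2, so the width is 2 − 1 = 1 and tw(G) ≤ 1. G has an edge, so its treewidth is at least 1. Combining the bounds, tw(G) = 1.

1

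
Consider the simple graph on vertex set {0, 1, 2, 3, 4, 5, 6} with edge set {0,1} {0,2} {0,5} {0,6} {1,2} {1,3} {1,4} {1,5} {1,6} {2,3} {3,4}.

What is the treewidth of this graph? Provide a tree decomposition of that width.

The largest bag has 3 vertices, giving width 2; this decomposition certifies tw(G) ≤ 2. Conversely, {0, 1, 2} is a clique of size 3, and the vertices of any clique must share a bag in every tree decomposition; so some bag has ≥ 3 vertices and tw(G) ≥ 2. The upper and lower bounds meet at 2, so that is the treewidth.

Treewidth 2.
Bags: B1 = {0, 1, 2}  B2 = {1, 2, 3}  B3 = {0, 1, 6}  B4 = {1, 3, 4}  B5 = {0, 1, 5}
Tree: B1–B2, B1–B3, B2–B4, B3–B5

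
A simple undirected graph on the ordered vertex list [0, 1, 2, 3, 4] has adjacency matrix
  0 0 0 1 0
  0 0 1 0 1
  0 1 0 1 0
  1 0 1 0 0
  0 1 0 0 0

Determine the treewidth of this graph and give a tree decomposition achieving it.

Treewidth 1.
One such decomposition:
Bags: B1 = {1, 4}  B2 = {1, 2}  B3 = {2, 3}  B4 = {0, 3}
Tree: B1–B2, B2–B3, B3–B4

Each bag holds 2 vertices, so the decomposition has width 1, which upper-bounds the treewidth. Since G has at least one edge (e.g. 4–1), it is not an edgeless graph, so tw(G) ≥ 1. Hence tw(G) = 1 exactly.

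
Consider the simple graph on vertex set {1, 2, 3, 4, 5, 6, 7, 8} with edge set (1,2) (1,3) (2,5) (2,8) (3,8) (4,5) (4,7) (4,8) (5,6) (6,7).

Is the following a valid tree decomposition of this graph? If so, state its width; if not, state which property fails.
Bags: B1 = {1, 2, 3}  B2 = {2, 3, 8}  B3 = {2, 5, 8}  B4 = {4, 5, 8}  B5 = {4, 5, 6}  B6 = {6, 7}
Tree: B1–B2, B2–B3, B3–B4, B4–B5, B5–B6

No — edge (4,7) lies in no bag.

A tree decomposition must satisfy three properties: every vertex lies in some bag; for every edge, both endpoints lie together in some bag; and for every vertex, the bags containing it form a connected subtree. Here edge (4,7) lies in no bag, so the decomposition is invalid.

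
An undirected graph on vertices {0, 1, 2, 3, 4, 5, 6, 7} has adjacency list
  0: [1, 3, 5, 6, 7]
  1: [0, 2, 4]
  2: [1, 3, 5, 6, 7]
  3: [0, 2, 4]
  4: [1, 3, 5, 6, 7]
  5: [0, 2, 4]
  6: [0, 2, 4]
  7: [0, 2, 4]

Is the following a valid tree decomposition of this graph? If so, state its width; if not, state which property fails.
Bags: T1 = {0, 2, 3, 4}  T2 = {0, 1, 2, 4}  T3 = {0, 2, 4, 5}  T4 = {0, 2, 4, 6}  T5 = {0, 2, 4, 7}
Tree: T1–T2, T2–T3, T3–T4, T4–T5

Checking the three conditions: (i) the bags cover all of {0, 1, 2, 3, 4, 5, 6, 7}; (ii) for each edge, some bag contains both endpoints; (iii) the bags containing any fixed vertex form a subtree. All hold, so the decomposition is valid with width 4 − 1 = 3.

Yes; width 3.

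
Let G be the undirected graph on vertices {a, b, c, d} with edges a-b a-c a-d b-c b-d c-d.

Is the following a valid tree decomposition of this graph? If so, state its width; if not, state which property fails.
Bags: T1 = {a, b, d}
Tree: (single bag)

A tree decomposition must satisfy three properties: every vertex lies in some bag; for every edge, both endpoints lie together in some bag; and for every vertex, the bags containing it form a connected subtree. Here vertex c appears in no bag, so the decomposition is invalid.

No — vertex c appears in no bag.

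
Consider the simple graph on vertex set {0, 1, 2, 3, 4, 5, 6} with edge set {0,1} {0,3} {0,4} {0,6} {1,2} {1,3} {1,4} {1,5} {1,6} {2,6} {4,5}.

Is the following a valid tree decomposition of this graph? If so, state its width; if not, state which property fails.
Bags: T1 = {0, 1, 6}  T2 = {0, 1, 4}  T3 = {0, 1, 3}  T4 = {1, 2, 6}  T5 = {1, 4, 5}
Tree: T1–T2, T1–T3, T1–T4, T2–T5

Yes; width 2.

Every vertex of G appears in some bag (union = {0, 1, 2, 3, 4, 5, 6}); every edge is covered by a bag; and for each vertex v the set of bags containing v is connected in the bag tree. The decomposition is therefore valid. The largest bag has 3 vertices, so the width is 2.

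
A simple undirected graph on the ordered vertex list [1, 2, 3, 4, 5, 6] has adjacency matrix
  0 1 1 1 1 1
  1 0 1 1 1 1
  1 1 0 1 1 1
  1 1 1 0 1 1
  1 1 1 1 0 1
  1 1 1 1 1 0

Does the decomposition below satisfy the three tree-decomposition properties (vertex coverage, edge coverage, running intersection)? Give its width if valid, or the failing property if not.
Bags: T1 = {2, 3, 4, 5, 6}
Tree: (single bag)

No — vertex 1 appears in no bag.

A tree decomposition must satisfy three properties: every vertex lies in some bag; for every edge, both endpoints lie together in some bag; and for every vertex, the bags containing it form a connected subtree. Here vertex 1 appears in no bag, so the decomposition is invalid.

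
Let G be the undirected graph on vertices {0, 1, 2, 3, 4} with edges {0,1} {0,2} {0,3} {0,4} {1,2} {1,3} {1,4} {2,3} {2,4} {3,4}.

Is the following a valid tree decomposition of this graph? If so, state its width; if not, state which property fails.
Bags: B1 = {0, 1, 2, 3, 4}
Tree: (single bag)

Yes; width 4.

Vertex coverage: the bags together contain {0, 1, 2, 3, 4}, the full vertex set. Edge coverage: each edge of G has both endpoints in at least one bag. Running intersection: for every vertex, the bags containing it form a connected subtree. All three properties hold, so this is a valid tree decomposition of width max|bag| − 1 = 4, and hence tw(G) ≤ 4.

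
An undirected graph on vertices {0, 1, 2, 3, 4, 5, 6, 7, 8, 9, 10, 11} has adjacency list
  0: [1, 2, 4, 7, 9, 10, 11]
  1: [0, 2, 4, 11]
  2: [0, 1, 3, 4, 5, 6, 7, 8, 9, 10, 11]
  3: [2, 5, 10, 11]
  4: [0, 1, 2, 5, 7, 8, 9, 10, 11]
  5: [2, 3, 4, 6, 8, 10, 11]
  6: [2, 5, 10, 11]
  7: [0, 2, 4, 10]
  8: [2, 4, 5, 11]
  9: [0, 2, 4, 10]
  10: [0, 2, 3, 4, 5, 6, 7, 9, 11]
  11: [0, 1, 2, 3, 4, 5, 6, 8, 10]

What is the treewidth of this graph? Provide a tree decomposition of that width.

Treewidth 4.
One optimal decomposition is:
Bags: B1 = {0, 2, 4, 10, 11}  B2 = {2, 4, 5, 10, 11}  B3 = {0, 2, 4, 9, 10}  B4 = {2, 3, 5, 10, 11}  B5 = {0, 1, 2, 4, 11}  B6 = {0, 2, 4, 7, 10}  B7 = {2, 4, 5, 8, 11}  B8 = {2, 5, 6, 10, 11}
Tree: B1–B2, B1–B3, B2–B4, B1–B5, B1–B6, B2–B7, B2–B8

Every bag has size at most 5, so the width is 5 − 1 = 4 and tw(G) ≤ 4. For the lower bound, the 5 vertices {2, 3, 5, 10, 11} are pairwise adjacent, and any tree decomposition puts a clique entirely inside one bag — forcing width ≥ 4. The upper and lower bounds meet at 4, so that is the treewidth.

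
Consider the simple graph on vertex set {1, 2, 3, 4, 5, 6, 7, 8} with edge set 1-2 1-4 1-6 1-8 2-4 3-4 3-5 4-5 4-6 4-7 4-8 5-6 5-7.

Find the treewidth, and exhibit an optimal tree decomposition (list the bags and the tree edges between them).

Treewidth 2.
One optimal decomposition is:
Bags: B1 = {1, 2, 4}  B2 = {1, 4, 6}  B3 = {4, 5, 6}  B4 = {4, 5, 7}  B5 = {3, 4, 5}  B6 = {1, 4, 8}
Tree: B1–B2, B2–B3, B3–B4, B3–B5, B2–B6

Each bag holds 3 vertices, so the decomposition has width 2, which upper-bounds the treewidth. For the lower bound, the 3 vertices {1, 4, 8} are pairwise adjacent, and any tree decomposition puts a clique entirely inside one bag — forcing width ≥ 2. Hence tw(G) = 2 exactly.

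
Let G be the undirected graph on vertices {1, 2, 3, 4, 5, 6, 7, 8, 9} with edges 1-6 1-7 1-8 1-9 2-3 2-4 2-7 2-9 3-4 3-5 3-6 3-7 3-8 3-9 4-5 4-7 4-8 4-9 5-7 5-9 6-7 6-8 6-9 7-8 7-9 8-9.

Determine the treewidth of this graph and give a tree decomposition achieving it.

Treewidth 4.
One such decomposition:
Bags: B1 = {3, 6, 7, 8, 9}  B2 = {3, 4, 7, 8, 9}  B3 = {2, 3, 4, 7, 9}  B4 = {3, 4, 5, 7, 9}  B5 = {1, 6, 7, 8, 9}
Tree: B1–B2, B2–B3, B2–B4, B1–B5

Each bag holds 5 vertices, so the decomposition has width 4, which upper-bounds the treewidth. For the lower bound, the 5 vertices {1, 6, 7, 8, 9} are pairwise adjacent, and any tree decomposition puts a clique entirely inside one bag — forcing width ≥ 4. Therefore the treewidth is 4.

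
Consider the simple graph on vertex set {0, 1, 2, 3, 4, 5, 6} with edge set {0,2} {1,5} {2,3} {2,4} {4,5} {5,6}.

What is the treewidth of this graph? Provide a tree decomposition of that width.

Treewidth 1.
One such decomposition:
Bags: B1 = {1, 5}  B2 = {4, 5}  B3 = {5, 6}  B4 = {2, 4}  B5 = {2, 3}  B6 = {0, 2}
Tree: B1–B2, B1–B3, B2–B4, B4–B5, B4–B6

Each bag holds 2 vertices, so the decomposition has width 1, which upper-bounds the treewidth. G has an edge, so its treewidth is at least 1. Hence tw(G) = 1 exactly.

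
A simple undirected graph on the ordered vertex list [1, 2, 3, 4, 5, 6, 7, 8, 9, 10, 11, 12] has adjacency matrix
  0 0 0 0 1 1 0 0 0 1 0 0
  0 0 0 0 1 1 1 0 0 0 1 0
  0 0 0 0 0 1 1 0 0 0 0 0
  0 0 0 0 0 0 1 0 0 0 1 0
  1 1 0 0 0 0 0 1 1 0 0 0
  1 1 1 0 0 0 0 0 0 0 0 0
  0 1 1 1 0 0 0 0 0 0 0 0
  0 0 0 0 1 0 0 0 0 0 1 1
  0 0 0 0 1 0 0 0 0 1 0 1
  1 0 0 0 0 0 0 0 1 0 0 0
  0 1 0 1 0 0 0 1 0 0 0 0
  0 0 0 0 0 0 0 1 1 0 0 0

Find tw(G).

A width-3 tree decomposition is:
Bags: B1 = {1, 9, 10, 12}  B2 = {1, 5, 9, 12}  B3 = {1, 5, 8, 12}  B4 = {1, 5, 6, 8}  B5 = {2, 5, 6, 8}  B6 = {2, 6, 8, 11}  B7 = {2, 3, 6, 11}  B8 = {2, 3, 7, 11}  B9 = {3, 4, 7, 11}
Tree: B1–B2, B2–B3, B3–B4, B4–B5, B5–B6, B6–B7, B7–B8, B8–B9
The largest bag has 4 vertices, giving width 3; this decomposition certifies tw(G) ≤ 3. For the lower bound: the 4 vertex sets {9,10,12}, {1}, {5}, {2,6,8,11} are disjoint, each induces a connected subgraph, and every pair is joined by at least one edge of G. Contracting each set to a single vertex therefore yields K_{4} as a minor, and since treewidth is minor-monotone, tw(G) ≥ tw(K_{4}) = 3. Hence tw(G) = 3 exactly.

3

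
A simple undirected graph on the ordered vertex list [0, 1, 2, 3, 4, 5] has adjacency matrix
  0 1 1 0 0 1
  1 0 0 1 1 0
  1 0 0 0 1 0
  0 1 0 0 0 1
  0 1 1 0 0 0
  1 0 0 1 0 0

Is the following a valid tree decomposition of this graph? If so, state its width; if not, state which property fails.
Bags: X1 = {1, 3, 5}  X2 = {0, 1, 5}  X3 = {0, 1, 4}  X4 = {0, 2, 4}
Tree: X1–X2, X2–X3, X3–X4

Yes; width 2.

Every vertex of G appears in some bag (union = {0, 1, 2, 3, 4, 5}); every edge is covered by a bag; and for each vertex v the set of bags containing v is connected in the bag tree. The decomposition is therefore valid. The largest bag has 3 vertices, so the width is 2.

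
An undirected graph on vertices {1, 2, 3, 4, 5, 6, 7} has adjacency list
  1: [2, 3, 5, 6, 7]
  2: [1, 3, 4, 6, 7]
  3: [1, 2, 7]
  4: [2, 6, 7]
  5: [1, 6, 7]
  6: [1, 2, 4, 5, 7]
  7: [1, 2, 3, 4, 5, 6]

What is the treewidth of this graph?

3

A width-3 tree decomposition is:
Bags: B1 = {1, 2, 6, 7}  B2 = {1, 2, 3, 7}  B3 = {1, 5, 6, 7}  B4 = {2, 4, 6, 7}
Tree: B1–B2, B1–B3, B1–B4
The largest bag has 4 vertices, giving width 3; this decomposition certifies tw(G) ≤ 3. For the lower bound, the 4 vertices {1, 2, 3, 7} are pairwise adjacent, and any tree decomposition puts a clique entirely inside one bag — forcing width ≥ 3. Therefore the treewidth is 3.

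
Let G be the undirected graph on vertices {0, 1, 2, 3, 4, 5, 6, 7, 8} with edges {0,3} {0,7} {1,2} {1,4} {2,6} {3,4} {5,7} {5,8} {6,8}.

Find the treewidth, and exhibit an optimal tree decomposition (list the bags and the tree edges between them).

Treewidth 2.
One optimal decomposition is:
Bags: B1 = {0, 3, 4}  B2 = {0, 1, 4}  B3 = {0, 1, 2}  B4 = {0, 2, 6}  B5 = {0, 6, 8}  B6 = {0, 5, 8}  B7 = {0, 5, 7}
Tree: B1–B2, B2–B3, B3–B4, B4–B5, B5–B6, B6–B7

Every bag has size at most 3, so the width is 3 − 1 = 2 and tw(G) ≤ 2. Since 0–3–4–1–2–6–8–5–7–0 is a cycle in G, G is not acyclic. Forests are exactly the graphs of treewidth ≤ 1, so tw(G) ≥ 2. Hence tw(G) = 2 exactly.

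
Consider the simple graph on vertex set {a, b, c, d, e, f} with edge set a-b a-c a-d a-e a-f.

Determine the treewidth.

1

A width-1 tree decomposition is:
Bags: B1 = {a, d}  B2 = {a, b}  B3 = {a, f}  B4 = {a, c}  B5 = {a, e}
Tree: B1–B2, B1–B3, B3–B4, B2–B5
The largest bag has 2 vertices, giving width 1; this decomposition certifies tw(G) ≤ 1. Since G has at least one edge (e.g. d–a), it is not an edgeless graph, so tw(G) ≥ 1. Hence tw(G) = 1 exactly.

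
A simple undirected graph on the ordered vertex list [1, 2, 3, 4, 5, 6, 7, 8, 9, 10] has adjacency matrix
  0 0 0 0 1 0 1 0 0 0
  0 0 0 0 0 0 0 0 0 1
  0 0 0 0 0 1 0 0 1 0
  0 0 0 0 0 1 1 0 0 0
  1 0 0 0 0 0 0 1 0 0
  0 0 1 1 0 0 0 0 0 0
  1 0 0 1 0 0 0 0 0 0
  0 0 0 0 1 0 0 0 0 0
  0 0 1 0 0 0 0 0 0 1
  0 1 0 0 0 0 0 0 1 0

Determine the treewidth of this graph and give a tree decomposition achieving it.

The largest bag has 2 vertices, giving width 1; this decomposition certifies tw(G) ≤ 1. Any graph with an edge has treewidth ≥ 1, and G has the edge 2–10. Therefore the treewidth is 1.

Treewidth 1.
Bags: B1 = {2, 10}  B2 = {9, 10}  B3 = {3, 9}  B4 = {3, 6}  B5 = {4, 6}  B6 = {4, 7}  B7 = {1, 7}  B8 = {1, 5}  B9 = {5, 8}
Tree: B1–B2, B2–B3, B3–B4, B4–B5, B5–B6, B6–B7, B7–B8, B8–B9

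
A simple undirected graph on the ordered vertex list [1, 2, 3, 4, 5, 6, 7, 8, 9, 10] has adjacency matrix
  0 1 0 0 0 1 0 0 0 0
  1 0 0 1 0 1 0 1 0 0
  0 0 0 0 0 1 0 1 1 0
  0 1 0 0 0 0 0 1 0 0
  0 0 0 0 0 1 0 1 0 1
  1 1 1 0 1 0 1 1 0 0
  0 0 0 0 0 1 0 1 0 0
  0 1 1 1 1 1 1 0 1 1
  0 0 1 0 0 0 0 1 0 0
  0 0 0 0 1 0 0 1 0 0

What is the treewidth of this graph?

2

A width-2 tree decomposition is:
Bags: B1 = {5, 6, 8}  B2 = {3, 6, 8}  B3 = {3, 8, 9}  B4 = {2, 6, 8}  B5 = {5, 8, 10}  B6 = {1, 2, 6}  B7 = {2, 4, 8}  B8 = {6, 7, 8}
Tree: B1–B2, B2–B3, B2–B4, B1–B5, B4–B6, B4–B7, B1–B8
Every bag has size at most 3, so the width is 3 − 1 = 2 and tw(G) ≤ 2. On the other hand G contains the 3-clique {3, 8, 9}. A clique must lie in a single bag of any decomposition, so no decomposition can have width below 2. Therefore the treewidth is 2.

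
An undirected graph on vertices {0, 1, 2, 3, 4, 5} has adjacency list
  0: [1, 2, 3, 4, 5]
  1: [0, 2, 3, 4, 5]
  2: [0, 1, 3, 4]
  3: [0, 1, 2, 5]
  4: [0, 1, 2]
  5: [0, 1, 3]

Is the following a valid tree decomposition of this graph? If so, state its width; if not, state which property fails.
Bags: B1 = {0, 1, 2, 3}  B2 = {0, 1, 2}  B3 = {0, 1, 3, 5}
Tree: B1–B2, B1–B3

A tree decomposition must satisfy three properties: every vertex lies in some bag; for every edge, both endpoints lie together in some bag; and for every vertex, the bags containing it form a connected subtree. Here vertex 4 appears in no bag, so the decomposition is invalid.

No — vertex 4 appears in no bag.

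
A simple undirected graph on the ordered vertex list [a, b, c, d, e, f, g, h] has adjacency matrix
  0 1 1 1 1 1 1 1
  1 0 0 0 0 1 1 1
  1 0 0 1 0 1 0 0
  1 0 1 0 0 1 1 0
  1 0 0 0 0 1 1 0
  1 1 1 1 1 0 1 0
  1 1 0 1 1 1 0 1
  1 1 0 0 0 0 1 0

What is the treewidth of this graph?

A width-3 tree decomposition is:
Bags: B1 = {a, b, g, h}  B2 = {a, b, f, g}  B3 = {a, d, f, g}  B4 = {a, c, d, f}  B5 = {a, e, f, g}
Tree: B1–B2, B2–B3, B3–B4, B3–B5
Each bag holds 4 vertices, so the decomposition has width 3, which upper-bounds the treewidth. For the lower bound, the 4 vertices {a, b, g, h} are pairwise adjacent, and any tree decomposition puts a clique entirely inside one bag — forcing width ≥ 3. The upper and lower bounds meet at 3, so that is the treewidth.

3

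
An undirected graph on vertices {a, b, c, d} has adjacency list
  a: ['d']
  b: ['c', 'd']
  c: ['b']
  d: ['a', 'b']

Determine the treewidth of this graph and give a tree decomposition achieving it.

Treewidth 1.
One optimal decomposition is:
Bags: B1 = {b, c}  B2 = {b, d}  B3 = {a, d}
Tree: B1–B2, B2–B3

Every bag has size at most 2, so the width is 2 − 1 = 1 and tw(G) ≤ 1. Any graph with an edge has treewidth ≥ 1, and G has the edge b–c. The upper and lower bounds meet at 1, so that is the treewidth.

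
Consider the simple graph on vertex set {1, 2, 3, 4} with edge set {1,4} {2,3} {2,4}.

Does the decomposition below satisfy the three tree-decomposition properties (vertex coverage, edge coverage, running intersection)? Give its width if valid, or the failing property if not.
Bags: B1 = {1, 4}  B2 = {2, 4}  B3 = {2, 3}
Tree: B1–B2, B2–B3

Vertex coverage: the bags together contain {1, 2, 3, 4}, the full vertex set. Edge coverage: each edge of G has both endpoints in at least one bag. Running intersection: for every vertex, the bags containing it form a connected subtree. All three properties hold, so this is a valid tree decomposition of width max|bag| − 1 = 1, and hence tw(G) ≤ 1.

Yes; width 1.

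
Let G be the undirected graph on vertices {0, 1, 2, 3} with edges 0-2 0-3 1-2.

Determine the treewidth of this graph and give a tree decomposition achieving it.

Treewidth 1.
One optimal decomposition is:
Bags: B1 = {1, 2}  B2 = {0, 2}  B3 = {0, 3}
Tree: B1–B2, B2–B3

Each bag holds 2 vertices, so the decomposition has width 1, which upper-bounds the treewidth. Since G has at least one edge (e.g. 1–2), it is not an edgeless graph, so tw(G) ≥ 1. Hence tw(G) = 1 exactly.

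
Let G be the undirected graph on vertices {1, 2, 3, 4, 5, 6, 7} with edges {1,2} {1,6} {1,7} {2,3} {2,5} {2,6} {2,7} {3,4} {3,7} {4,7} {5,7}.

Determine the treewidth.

2

A width-2 tree decomposition is:
Bags: B1 = {2, 3, 7}  B2 = {3, 4, 7}  B3 = {2, 5, 7}  B4 = {1, 2, 7}  B5 = {1, 2, 6}
Tree: B1–B2, B1–B3, B3–B4, B4–B5
The largest bag has 3 vertices, giving width 2; this decomposition certifies tw(G) ≤ 2. For the lower bound, the 3 vertices {1, 2, 6} are pairwise adjacent, and any tree decomposition puts a clique entirely inside one bag — forcing width ≥ 2. Combining the bounds, tw(G) = 2.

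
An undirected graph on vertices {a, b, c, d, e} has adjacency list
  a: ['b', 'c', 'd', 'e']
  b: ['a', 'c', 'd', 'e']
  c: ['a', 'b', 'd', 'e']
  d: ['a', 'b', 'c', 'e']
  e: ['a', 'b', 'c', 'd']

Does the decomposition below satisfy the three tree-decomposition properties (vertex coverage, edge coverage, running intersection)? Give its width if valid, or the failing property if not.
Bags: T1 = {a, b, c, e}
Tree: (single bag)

No — vertex d appears in no bag.

A tree decomposition must satisfy three properties: every vertex lies in some bag; for every edge, both endpoints lie together in some bag; and for every vertex, the bags containing it form a connected subtree. Here vertex d appears in no bag, so the decomposition is invalid.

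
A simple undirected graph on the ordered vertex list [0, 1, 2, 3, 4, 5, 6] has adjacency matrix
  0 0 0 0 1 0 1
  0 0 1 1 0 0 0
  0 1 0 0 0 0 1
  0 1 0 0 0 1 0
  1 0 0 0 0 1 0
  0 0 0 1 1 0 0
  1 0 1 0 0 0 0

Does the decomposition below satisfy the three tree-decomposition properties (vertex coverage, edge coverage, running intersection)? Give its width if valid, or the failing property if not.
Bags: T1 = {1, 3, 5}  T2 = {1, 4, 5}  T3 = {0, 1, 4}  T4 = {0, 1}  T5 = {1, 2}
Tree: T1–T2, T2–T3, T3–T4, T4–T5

No — vertex 6 appears in no bag.

A tree decomposition must satisfy three properties: every vertex lies in some bag; for every edge, both endpoints lie together in some bag; and for every vertex, the bags containing it form a connected subtree. Here vertex 6 appears in no bag, so the decomposition is invalid.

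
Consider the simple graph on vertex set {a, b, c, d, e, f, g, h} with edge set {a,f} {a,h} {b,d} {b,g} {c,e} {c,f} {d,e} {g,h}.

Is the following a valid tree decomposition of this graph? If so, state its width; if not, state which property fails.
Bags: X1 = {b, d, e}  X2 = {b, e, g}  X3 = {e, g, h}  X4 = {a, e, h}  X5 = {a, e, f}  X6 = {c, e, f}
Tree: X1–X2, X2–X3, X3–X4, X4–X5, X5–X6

Vertex coverage: the bags together contain {a, b, c, d, e, f, g, h}, the full vertex set. Edge coverage: each edge of G has both endpoints in at least one bag. Running intersection: for every vertex, the bags containing it form a connected subtree. All three properties hold, so this is a valid tree decomposition of width max|bag| − 1 = 2, and hence tw(G) ≤ 2.

Yes; width 2.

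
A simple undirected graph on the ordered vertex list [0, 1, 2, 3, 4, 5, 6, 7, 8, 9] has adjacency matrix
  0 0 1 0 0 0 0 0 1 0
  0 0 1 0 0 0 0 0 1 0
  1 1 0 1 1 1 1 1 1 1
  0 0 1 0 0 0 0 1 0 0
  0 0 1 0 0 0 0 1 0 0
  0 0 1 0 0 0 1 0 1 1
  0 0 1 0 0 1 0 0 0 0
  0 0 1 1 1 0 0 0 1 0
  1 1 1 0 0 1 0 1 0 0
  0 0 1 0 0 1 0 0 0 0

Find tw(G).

A width-2 tree decomposition is:
Bags: B1 = {2, 5, 8}  B2 = {2, 7, 8}  B3 = {2, 5, 6}  B4 = {2, 4, 7}  B5 = {2, 5, 9}  B6 = {0, 2, 8}  B7 = {2, 3, 7}  B8 = {1, 2, 8}
Tree: B1–B2, B1–B3, B2–B4, B3–B5, B2–B6, B4–B7, B1–B8
Every bag has size at most 3, so the width is 3 − 1 = 2 and tw(G) ≤ 2. Conversely, {2, 3, 7} is a clique of size 3, and the vertices of any clique must share a bag in every tree decomposition; so some bag has ≥ 3 vertices and tw(G) ≥ 2. Therefore the treewidth is 2.

2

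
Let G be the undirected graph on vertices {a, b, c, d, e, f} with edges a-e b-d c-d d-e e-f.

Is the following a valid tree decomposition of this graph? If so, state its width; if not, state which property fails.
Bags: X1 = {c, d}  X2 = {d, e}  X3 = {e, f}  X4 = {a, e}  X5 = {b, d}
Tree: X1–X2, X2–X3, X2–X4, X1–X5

Yes; width 1.

Checking the three conditions: (i) the bags cover all of {a, b, c, d, e, f}; (ii) for each edge, some bag contains both endpoints; (iii) the bags containing any fixed vertex form a subtree. All hold, so the decomposition is valid with width 2 − 1 = 1.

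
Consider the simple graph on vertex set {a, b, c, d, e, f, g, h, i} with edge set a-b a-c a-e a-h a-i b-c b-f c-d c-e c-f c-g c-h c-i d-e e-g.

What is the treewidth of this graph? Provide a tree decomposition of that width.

Treewidth 2.
Bags: B1 = {a, c, e}  B2 = {c, d, e}  B3 = {a, c, i}  B4 = {c, e, g}  B5 = {a, b, c}  B6 = {b, c, f}  B7 = {a, c, h}
Tree: B1–B2, B1–B3, B1–B4, B3–B5, B5–B6, B3–B7

Every bag has size at most 3, so the width is 3 − 1 = 2 and tw(G) ≤ 2. On the other hand G contains the 3-clique {c, d, e}. A clique must lie in a single bag of any decomposition, so no decomposition can have width below 2. The upper and lower bounds meet at 2, so that is the treewidth.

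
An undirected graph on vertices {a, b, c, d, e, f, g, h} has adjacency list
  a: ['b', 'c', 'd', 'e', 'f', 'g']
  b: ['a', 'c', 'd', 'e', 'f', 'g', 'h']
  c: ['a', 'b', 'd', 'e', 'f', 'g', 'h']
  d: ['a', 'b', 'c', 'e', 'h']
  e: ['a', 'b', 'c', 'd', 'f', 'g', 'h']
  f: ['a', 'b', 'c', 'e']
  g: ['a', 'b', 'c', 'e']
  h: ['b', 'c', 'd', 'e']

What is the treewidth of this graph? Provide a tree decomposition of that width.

Every bag has size at most 5, so the width is 5 − 1 = 4 and tw(G) ≤ 4. For the lower bound, the 5 vertices {b, c, d, e, h} are pairwise adjacent, and any tree decomposition puts a clique entirely inside one bag — forcing width ≥ 4. The upper and lower bounds meet at 4, so that is the treewidth.

Treewidth 4.
One such decomposition:
Bags: B1 = {a, b, c, e, g}  B2 = {a, b, c, d, e}  B3 = {b, c, d, e, h}  B4 = {a, b, c, e, f}
Tree: B1–B2, B2–B3, B1–B4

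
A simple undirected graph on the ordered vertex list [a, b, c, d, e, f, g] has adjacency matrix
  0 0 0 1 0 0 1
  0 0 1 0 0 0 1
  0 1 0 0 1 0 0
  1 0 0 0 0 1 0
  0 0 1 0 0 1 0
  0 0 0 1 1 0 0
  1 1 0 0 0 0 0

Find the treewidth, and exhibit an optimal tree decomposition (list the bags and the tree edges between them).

Treewidth 2.
One such decomposition:
Bags: B1 = {a, d, g}  B2 = {d, f, g}  B3 = {e, f, g}  B4 = {c, e, g}  B5 = {b, c, g}
Tree: B1–B2, B2–B3, B3–B4, B4–B5

The largest bag has 3 vertices, giving width 2; this decomposition certifies tw(G) ≤ 2. The edges g–a–d–f–e–c–b–g form a cycle, so G is not a tree and its treewidth is at least 2. Hence tw(G) = 2 exactly.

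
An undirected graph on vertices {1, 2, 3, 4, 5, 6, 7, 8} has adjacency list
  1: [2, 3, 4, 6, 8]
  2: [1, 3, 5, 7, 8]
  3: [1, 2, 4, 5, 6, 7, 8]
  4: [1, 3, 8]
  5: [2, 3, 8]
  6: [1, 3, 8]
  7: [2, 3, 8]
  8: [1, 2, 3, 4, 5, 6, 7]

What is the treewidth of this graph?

3

A width-3 tree decomposition is:
Bags: B1 = {1, 2, 3, 8}  B2 = {2, 3, 7, 8}  B3 = {1, 3, 6, 8}  B4 = {2, 3, 5, 8}  B5 = {1, 3, 4, 8}
Tree: B1–B2, B1–B3, B2–B4, B3–B5
Each bag holds 4 vertices, so the decomposition has width 3, which upper-bounds the treewidth. For the lower bound, the 4 vertices {1, 2, 3, 8} are pairwise adjacent, and any tree decomposition puts a clique entirely inside one bag — forcing width ≥ 3. Therefore the treewidth is 3.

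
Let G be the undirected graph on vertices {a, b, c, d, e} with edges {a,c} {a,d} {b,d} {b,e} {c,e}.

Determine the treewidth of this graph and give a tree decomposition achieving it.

Each bag holds 3 vertices, so the decomposition has width 2, which upper-bounds the treewidth. For the lower bound, G contains the cycle b–d–a–c–e–b, so G is not a forest; only forests have treewidth ≤ 1, hence tw(G) ≥ 2. The upper and lower bounds meet at 2, so that is the treewidth.

Treewidth 2.
Bags: B1 = {a, b, d}  B2 = {a, b, c}  B3 = {b, c, e}
Tree: B1–B2, B2–B3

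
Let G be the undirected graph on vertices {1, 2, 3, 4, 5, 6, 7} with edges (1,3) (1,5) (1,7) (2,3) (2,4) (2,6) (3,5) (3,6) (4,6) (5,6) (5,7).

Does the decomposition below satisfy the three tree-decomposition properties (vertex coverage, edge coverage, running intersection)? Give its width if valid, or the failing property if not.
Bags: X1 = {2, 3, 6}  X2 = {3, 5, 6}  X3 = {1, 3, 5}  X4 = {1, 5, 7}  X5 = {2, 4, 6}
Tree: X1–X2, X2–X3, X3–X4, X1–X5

Vertex coverage: the bags together contain {1, 2, 3, 4, 5, 6, 7}, the full vertex set. Edge coverage: each edge of G has both endpoints in at least one bag. Running intersection: for every vertex, the bags containing it form a connected subtree. All three properties hold, so this is a valid tree decomposition of width max|bag| − 1 = 2, and hence tw(G) ≤ 2.

Yes; width 2.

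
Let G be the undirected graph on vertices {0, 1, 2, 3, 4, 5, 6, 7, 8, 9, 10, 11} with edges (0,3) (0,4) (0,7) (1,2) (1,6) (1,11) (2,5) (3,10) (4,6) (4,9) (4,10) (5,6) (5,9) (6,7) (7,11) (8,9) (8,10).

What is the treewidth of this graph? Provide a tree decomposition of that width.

Treewidth 3.
One optimal decomposition is:
Bags: B1 = {3, 8, 9, 10}  B2 = {3, 4, 9, 10}  B3 = {0, 3, 4, 9}  B4 = {0, 4, 5, 9}  B5 = {0, 4, 5, 6}  B6 = {0, 5, 6, 7}  B7 = {2, 5, 6, 7}  B8 = {1, 2, 6, 7}  B9 = {1, 2, 7, 11}
Tree: B1–B2, B2–B3, B3–B4, B4–B5, B5–B6, B6–B7, B7–B8, B8–B9

The largest bag has 4 vertices, giving width 3; this decomposition certifies tw(G) ≤ 3. For the lower bound: the 4 vertex sets {3,8,10}, {9}, {4}, {0,5,6,7} are disjoint, each induces a connected subgraph, and every pair is joined by at least one edge of G. Contracting each set to a single vertex therefore yields K_{4} as a minor, and since treewidth is minor-monotone, tw(G) ≥ tw(K_{4}) = 3. Hence tw(G) = 3 exactly.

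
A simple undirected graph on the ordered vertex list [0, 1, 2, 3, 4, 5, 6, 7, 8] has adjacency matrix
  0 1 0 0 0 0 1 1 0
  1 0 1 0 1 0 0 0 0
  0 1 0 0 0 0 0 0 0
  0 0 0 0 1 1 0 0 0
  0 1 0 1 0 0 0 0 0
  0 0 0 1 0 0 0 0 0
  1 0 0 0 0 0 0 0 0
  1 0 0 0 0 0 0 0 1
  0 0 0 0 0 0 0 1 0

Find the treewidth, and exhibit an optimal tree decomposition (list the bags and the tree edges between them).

Every bag has size at most 2, so the width is 2 − 1 = 1 and tw(G) ≤ 1. Since G has at least one edge (e.g. 1–4), it is not an edgeless graph, so tw(G) ≥ 1. The upper and lower bounds meet at 1, so that is the treewidth.

Treewidth 1.
One such decomposition:
Bags: B1 = {1, 4}  B2 = {3, 4}  B3 = {0, 1}  B4 = {1, 2}  B5 = {0, 6}  B6 = {3, 5}  B7 = {0, 7}  B8 = {7, 8}
Tree: B1–B2, B1–B3, B1–B4, B3–B5, B2–B6, B3–B7, B7–B8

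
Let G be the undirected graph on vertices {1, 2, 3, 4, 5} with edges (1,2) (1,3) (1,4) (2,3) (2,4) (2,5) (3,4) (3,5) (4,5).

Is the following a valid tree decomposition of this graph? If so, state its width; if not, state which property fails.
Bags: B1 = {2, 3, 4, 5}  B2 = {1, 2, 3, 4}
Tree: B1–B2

Yes; width 3.

Vertex coverage: the bags together contain {1, 2, 3, 4, 5}, the full vertex set. Edge coverage: each edge of G has both endpoints in at least one bag. Running intersection: for every vertex, the bags containing it form a connected subtree. All three properties hold, so this is a valid tree decomposition of width max|bag| − 1 = 3, and hence tw(G) ≤ 3.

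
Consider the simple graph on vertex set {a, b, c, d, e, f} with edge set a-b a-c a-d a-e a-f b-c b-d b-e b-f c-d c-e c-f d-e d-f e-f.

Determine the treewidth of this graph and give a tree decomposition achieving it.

A single bag containing all 6 vertices is trivially a valid decomposition of width 5. Conversely, {a, b, c, d, e, f} is a clique of size 6, and the vertices of any clique must share a bag in every tree decomposition; so some bag has ≥ 6 vertices and tw(G) ≥ 5. Therefore the treewidth is 5.

Treewidth 5.
One optimal decomposition is:
Bags: B1 = {a, b, c, d, e, f}
Tree: (single bag)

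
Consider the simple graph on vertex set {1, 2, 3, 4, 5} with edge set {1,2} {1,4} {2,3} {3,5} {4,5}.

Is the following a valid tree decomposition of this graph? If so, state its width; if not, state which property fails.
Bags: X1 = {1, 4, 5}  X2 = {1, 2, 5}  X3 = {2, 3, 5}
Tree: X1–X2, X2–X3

Every vertex of G appears in some bag (union = {1, 2, 3, 4, 5}); every edge is covered by a bag; and for each vertex v the set of bags containing v is connected in the bag tree. The decomposition is therefore valid. The largest bag has 3 vertices, so the width is 2.

Yes; width 2.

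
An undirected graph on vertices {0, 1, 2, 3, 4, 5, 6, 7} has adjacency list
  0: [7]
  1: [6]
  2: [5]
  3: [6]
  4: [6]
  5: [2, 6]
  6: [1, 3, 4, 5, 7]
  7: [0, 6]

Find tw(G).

1

A width-1 tree decomposition is:
Bags: B1 = {0, 7}  B2 = {6, 7}  B3 = {4, 6}  B4 = {5, 6}  B5 = {3, 6}  B6 = {2, 5}  B7 = {1, 6}
Tree: B1–B2, B2–B3, B3–B4, B2–B5, B4–B6, B2–B7
The largest bag has 2 vertices, giving width 1; this decomposition certifies tw(G) ≤ 1. Any graph with an edge has treewidth ≥ 1, and G has the edge 7–0. Combining the bounds, tw(G) = 1.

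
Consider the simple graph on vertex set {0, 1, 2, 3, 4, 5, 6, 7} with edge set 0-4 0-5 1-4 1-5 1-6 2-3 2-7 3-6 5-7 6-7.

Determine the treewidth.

A width-2 tree decomposition is:
Bags: B1 = {0, 4, 5}  B2 = {1, 4, 5}  B3 = {1, 5, 7}  B4 = {1, 6, 7}  B5 = {2, 6, 7}  B6 = {2, 3, 6}
Tree: B1–B2, B2–B3, B3–B4, B4–B5, B5–B6
The largest bag has 3 vertices, giving width 2; this decomposition certifies tw(G) ≤ 2. For the lower bound, G contains the cycle 0–4–1–5–0, so G is not a forest; only forests have treewidth ≤ 1, hence tw(G) ≥ 2. Combining the bounds, tw(G) = 2.

2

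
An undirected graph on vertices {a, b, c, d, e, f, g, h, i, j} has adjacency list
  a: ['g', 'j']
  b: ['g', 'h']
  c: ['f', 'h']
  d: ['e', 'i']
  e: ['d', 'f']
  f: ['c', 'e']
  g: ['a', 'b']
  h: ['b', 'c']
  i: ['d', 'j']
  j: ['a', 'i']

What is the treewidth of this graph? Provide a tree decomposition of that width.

Each bag holds 3 vertices, so the decomposition has width 2, which upper-bounds the treewidth. Since d–e–f–c–h–b–g–a–j–i–d is a cycle in G, G is not acyclic. Forests are exactly the graphs of treewidth ≤ 1, so tw(G) ≥ 2. The upper and lower bounds meet at 2, so that is the treewidth.

Treewidth 2.
One such decomposition:
Bags: B1 = {d, e, f}  B2 = {c, d, f}  B3 = {c, d, h}  B4 = {b, d, h}  B5 = {b, d, g}  B6 = {a, d, g}  B7 = {a, d, j}  B8 = {d, i, j}
Tree: B1–B2, B2–B3, B3–B4, B4–B5, B5–B6, B6–B7, B7–B8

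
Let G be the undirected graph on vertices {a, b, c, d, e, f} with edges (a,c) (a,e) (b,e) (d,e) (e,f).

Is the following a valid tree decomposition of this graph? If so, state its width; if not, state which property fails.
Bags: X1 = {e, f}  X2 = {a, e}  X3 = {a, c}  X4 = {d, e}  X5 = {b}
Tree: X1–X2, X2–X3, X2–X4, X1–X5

A tree decomposition must satisfy three properties: every vertex lies in some bag; for every edge, both endpoints lie together in some bag; and for every vertex, the bags containing it form a connected subtree. Here edge (e,b) lies in no bag, so the decomposition is invalid.

No — edge (e,b) lies in no bag.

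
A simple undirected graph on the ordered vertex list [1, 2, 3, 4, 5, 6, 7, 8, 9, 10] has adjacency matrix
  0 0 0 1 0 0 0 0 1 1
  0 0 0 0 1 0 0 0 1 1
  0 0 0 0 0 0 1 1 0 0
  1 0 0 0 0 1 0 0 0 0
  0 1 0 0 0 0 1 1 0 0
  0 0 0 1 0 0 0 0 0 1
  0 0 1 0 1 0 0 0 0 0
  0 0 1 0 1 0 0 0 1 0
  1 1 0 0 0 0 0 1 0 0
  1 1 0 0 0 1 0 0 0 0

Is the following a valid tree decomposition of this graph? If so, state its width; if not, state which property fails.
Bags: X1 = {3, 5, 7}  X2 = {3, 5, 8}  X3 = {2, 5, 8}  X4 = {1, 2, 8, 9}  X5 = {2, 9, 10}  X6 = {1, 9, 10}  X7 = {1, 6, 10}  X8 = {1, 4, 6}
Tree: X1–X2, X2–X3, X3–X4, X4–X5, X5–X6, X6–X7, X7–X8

No — bags containing vertex 1 are not connected in the tree.

A tree decomposition must satisfy three properties: every vertex lies in some bag; for every edge, both endpoints lie together in some bag; and for every vertex, the bags containing it form a connected subtree. Here bags containing vertex 1 are not connected in the tree, so the decomposition is invalid.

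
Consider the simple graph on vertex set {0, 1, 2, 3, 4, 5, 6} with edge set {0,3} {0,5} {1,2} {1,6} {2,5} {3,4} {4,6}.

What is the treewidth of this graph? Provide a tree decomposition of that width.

Treewidth 2.
Bags: B1 = {1, 2, 5}  B2 = {1, 5, 6}  B3 = {4, 5, 6}  B4 = {3, 4, 5}  B5 = {0, 3, 5}
Tree: B1–B2, B2–B3, B3–B4, B4–B5

Each bag holds 3 vertices, so the decomposition has width 2, which upper-bounds the treewidth. Since 5–2–1–6–4–3–0–5 is a cycle in G, G is not acyclic. Forests are exactly the graphs of treewidth ≤ 1, so tw(G) ≥ 2. Therefore the treewidth is 2.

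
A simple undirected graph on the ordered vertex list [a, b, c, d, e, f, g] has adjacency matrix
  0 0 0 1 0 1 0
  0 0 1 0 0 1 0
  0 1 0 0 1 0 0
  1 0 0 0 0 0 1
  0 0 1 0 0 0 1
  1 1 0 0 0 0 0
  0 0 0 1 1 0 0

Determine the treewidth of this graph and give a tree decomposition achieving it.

Treewidth 2.
One optimal decomposition is:
Bags: B1 = {a, d, g}  B2 = {a, e, g}  B3 = {a, c, e}  B4 = {a, b, c}  B5 = {a, b, f}
Tree: B1–B2, B2–B3, B3–B4, B4–B5

The largest bag has 3 vertices, giving width 2; this decomposition certifies tw(G) ≤ 2. The edges a–d–g–e–c–b–f–a form a cycle, so G is not a tree and its treewidth is at least 2. Combining the bounds, tw(G) = 2.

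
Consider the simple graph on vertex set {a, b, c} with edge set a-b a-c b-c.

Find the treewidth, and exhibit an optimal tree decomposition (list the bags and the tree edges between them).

A single bag containing all 3 vertices is trivially a valid decomposition of width 2. Conversely, {a, b, c} is a clique of size 3, and the vertices of any clique must share a bag in every tree decomposition; so some bag has ≥ 3 vertices and tw(G) ≥ 2. The upper and lower bounds meet at 2, so that is the treewidth.

Treewidth 2.
Bags: B1 = {a, b, c}
Tree: (single bag)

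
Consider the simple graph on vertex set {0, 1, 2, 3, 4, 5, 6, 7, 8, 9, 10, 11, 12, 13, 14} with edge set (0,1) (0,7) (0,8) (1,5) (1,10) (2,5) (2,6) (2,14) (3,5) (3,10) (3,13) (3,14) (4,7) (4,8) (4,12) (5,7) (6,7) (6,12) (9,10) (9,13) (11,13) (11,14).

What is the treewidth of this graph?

A width-3 tree decomposition is:
Bags: B1 = {0, 4, 8, 12}  B2 = {0, 4, 7, 12}  B3 = {0, 6, 7, 12}  B4 = {0, 1, 6, 7}  B5 = {1, 5, 6, 7}  B6 = {1, 2, 5, 6}  B7 = {1, 2, 5, 10}  B8 = {2, 3, 5, 10}  B9 = {2, 3, 10, 14}  B10 = {3, 9, 10, 14}  B11 = {3, 9, 13, 14}  B12 = {9, 11, 13, 14}
Tree: B1–B2, B2–B3, B3–B4, B4–B5, B5–B6, B6–B7, B7–B8, B8–B9, B9–B10, B10–B11, B11–B12
Every bag has size at most 4, so the width is 4 − 1 = 3 and tw(G) ≤ 3. For the lower bound: the 4 vertex sets {4,8,12}, {0}, {7}, {1,2,5,6} are disjoint, each induces a connected subgraph, and every pair is joined by at least one edge of G. Contracting each set to a single vertex therefore yields K_{4} as a minor, and since treewidth is minor-monotone, tw(G) ≥ tw(K_{4}) = 3. The upper and lower bounds meet at 3, so that is the treewidth.

3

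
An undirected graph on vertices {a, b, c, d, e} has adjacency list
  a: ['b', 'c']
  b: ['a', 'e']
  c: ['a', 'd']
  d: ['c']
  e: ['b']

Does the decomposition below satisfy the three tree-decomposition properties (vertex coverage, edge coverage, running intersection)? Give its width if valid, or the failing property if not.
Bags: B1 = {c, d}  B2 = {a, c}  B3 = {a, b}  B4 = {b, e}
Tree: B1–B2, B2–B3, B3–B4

Yes; width 1.

Vertex coverage: the bags together contain {a, b, c, d, e}, the full vertex set. Edge coverage: each edge of G has both endpoints in at least one bag. Running intersection: for every vertex, the bags containing it form a connected subtree. All three properties hold, so this is a valid tree decomposition of width max|bag| − 1 = 1, and hence tw(G) ≤ 1.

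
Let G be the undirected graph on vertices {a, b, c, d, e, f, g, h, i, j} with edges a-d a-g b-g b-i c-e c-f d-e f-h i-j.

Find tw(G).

1

A width-1 tree decomposition is:
Bags: B1 = {i, j}  B2 = {b, i}  B3 = {b, g}  B4 = {a, g}  B5 = {a, d}  B6 = {d, e}  B7 = {c, e}  B8 = {c, f}  B9 = {f, h}
Tree: B1–B2, B2–B3, B3–B4, B4–B5, B5–B6, B6–B7, B7–B8, B8–B9
Every bag has size at most 2, so the width is 2 − 1 = 1 and tw(G) ≤ 1. G has an edge, so its treewidth is at least 1. The upper and lower bounds meet at 1, so that is the treewidth.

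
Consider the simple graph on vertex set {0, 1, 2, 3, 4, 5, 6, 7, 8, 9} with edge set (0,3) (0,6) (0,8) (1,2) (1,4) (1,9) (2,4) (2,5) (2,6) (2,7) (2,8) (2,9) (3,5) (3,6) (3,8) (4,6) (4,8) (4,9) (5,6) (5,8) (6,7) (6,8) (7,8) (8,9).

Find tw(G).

A width-3 tree decomposition is:
Bags: B1 = {2, 5, 6, 8}  B2 = {2, 4, 6, 8}  B3 = {2, 4, 8, 9}  B4 = {1, 2, 4, 9}  B5 = {3, 5, 6, 8}  B6 = {2, 6, 7, 8}  B7 = {0, 3, 6, 8}
Tree: B1–B2, B2–B3, B3–B4, B1–B5, B1–B6, B5–B7
Each bag holds 4 vertices, so the decomposition has width 3, which upper-bounds the treewidth. On the other hand G contains the 4-clique {2, 4, 8, 9}. A clique must lie in a single bag of any decomposition, so no decomposition can have width below 3. Therefore the treewidth is 3.

3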